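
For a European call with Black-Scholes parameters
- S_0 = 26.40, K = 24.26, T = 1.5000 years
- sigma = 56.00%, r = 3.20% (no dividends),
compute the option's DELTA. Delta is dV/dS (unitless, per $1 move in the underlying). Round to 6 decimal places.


Answer: Delta = 0.704079

Derivation:
d1 = 0.5361686737; d2 = -0.1496884543
phi(d1) = 0.3455296035; exp(-qT) = 1.0000000000; exp(-rT) = 0.9531337871
N(d1) = 0.7040790092
Delta = exp(-qT) * N(d1) = 1.0000000000 * 0.7040790092 = 0.704079


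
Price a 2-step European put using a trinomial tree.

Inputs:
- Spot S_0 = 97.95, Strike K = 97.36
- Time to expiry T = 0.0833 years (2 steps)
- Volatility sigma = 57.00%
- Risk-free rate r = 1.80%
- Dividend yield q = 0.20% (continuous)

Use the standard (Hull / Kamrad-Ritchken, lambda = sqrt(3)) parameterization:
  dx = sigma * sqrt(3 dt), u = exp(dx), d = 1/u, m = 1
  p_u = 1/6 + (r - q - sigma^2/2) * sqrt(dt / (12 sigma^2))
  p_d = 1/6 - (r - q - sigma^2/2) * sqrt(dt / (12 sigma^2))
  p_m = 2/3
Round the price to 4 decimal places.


Answer: Price = V(0,0) = 5.2362

Derivation:
dt = T/N = 0.041650; dx = sigma*sqrt(3*dt) = 0.201485
u = exp(dx) = 1.223218; d = 1/u = 0.817516
p_u = 0.151530, p_m = 0.666667, p_d = 0.181803
Discount per step: exp(-r*dt) = 0.999251
Stock lattice S(k, j) with j the centered position index:
  k=0: S(0,+0) = 97.9500
  k=1: S(1,-1) = 80.0757; S(1,+0) = 97.9500; S(1,+1) = 119.8142
  k=2: S(2,-2) = 65.4631; S(2,-1) = 80.0757; S(2,+0) = 97.9500; S(2,+1) = 119.8142; S(2,+2) = 146.5589
Terminal payoffs V(N, j) = max(K - S_T, 0):
  V(2,-2) = 31.896882; V(2,-1) = 17.284333; V(2,+0) = 0.000000; V(2,+1) = 0.000000; V(2,+2) = 0.000000
Backward induction: V(k, j) = exp(-r*dt) * [p_u * V(k+1, j+1) + p_m * V(k+1, j) + p_d * V(k+1, j-1)]
  V(1,-1) = exp(-r*dt) * [p_u*0.000000 + p_m*17.284333 + p_d*31.896882] = 17.308868
  V(1,+0) = exp(-r*dt) * [p_u*0.000000 + p_m*0.000000 + p_d*17.284333] = 3.139995
  V(1,+1) = exp(-r*dt) * [p_u*0.000000 + p_m*0.000000 + p_d*0.000000] = 0.000000
  V(0,+0) = exp(-r*dt) * [p_u*0.000000 + p_m*3.139995 + p_d*17.308868] = 5.236214


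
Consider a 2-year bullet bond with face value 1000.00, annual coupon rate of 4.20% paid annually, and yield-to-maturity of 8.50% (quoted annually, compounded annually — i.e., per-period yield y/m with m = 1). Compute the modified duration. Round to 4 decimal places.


Answer: Modified duration = 1.8047

Derivation:
Coupon per period c = face * coupon_rate / m = 42.000000
Periods per year m = 1; per-period yield y/m = 0.085000
Number of cashflows N = 2
Cashflows (t years, CF_t, discount factor 1/(1+y/m)^(m*t), PV):
  t = 1.0000: CF_t = 42.000000, DF = 0.921659, PV = 38.709677
  t = 2.0000: CF_t = 1042.000000, DF = 0.849455, PV = 885.132409
Price P = sum_t PV_t = 923.842086
First compute Macaulay numerator sum_t t * PV_t:
  t * PV_t at t = 1.0000: 38.709677
  t * PV_t at t = 2.0000: 1770.264818
Macaulay duration D = 1808.974495 / 923.842086 = 1.958099
Modified duration = D / (1 + y/m) = 1.958099 / (1 + 0.085000) = 1.804700


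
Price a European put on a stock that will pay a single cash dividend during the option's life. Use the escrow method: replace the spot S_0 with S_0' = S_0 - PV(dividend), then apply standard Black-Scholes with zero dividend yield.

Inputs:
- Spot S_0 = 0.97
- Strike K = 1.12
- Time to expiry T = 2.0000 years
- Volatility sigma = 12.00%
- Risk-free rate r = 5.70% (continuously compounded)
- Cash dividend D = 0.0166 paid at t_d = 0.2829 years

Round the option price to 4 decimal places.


Answer: Price = 0.0913

Derivation:
PV(D) = D * exp(-r * t_d) = 0.0166 * 0.98400402 = 0.01633447
S_0' = S_0 - PV(D) = 0.9700 - 0.01633447 = 0.95366553
d1 = (ln(S_0'/K) + (r + sigma^2/2)*T) / (sigma*sqrt(T)) = -0.19074764
d2 = d1 - sigma*sqrt(T) = -0.36045327
exp(-rT) = 0.89225796
N(-d1) = 0.57563834; N(-d2) = 0.64074590
P = K * exp(-rT) * N(-d2) - S_0' * N(-d1) = 1.1200 * 0.89225796 * 0.64074590 - 0.95366553 * 0.57563834 = 0.0913


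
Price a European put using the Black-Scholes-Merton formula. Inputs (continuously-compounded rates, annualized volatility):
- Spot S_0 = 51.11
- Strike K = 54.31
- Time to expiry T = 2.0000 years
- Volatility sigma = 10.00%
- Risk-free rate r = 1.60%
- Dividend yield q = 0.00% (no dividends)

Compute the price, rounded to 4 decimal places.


d1 = (ln(S/K) + (r - q + 0.5*sigma^2) * T) / (sigma * sqrt(T)) = -0.13242837
d2 = d1 - sigma * sqrt(T) = -0.27384972
exp(-rT) = 0.96850658; exp(-qT) = 1.00000000
P = K * exp(-rT) * N(-d2) - S_0 * exp(-qT) * N(-d1)
N(-d1) = 0.55267726; N(-d2) = 0.60789994
P = 54.3100 * 0.96850658 * 0.60789994 - 51.1100 * 1.00000000 * 0.55267726 = 3.7280

Answer: Price = 3.7280


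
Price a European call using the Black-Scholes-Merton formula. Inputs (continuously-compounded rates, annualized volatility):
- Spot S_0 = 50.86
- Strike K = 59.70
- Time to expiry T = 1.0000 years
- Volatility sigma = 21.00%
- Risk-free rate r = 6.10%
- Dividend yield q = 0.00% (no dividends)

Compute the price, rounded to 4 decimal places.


d1 = (ln(S/K) + (r - q + 0.5*sigma^2) * T) / (sigma * sqrt(T)) = -0.36764410
d2 = d1 - sigma * sqrt(T) = -0.57764410
exp(-rT) = 0.94082324; exp(-qT) = 1.00000000
C = S_0 * exp(-qT) * N(d1) - K * exp(-rT) * N(d2)
N(d1) = 0.35656931; N(d2) = 0.28175221
C = 50.8600 * 1.00000000 * 0.35656931 - 59.7000 * 0.94082324 * 0.28175221 = 2.3099

Answer: Price = 2.3099


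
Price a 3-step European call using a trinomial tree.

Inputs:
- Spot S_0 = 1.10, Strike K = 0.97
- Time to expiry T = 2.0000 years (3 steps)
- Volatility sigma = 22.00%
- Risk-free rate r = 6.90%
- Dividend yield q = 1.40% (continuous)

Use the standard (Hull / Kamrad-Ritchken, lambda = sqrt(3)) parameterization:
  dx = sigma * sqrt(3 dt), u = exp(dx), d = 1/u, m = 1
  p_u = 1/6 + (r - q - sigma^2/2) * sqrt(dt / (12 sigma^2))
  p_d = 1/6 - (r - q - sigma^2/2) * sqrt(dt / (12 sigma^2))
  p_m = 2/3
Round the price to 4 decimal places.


dt = T/N = 0.666667; dx = sigma*sqrt(3*dt) = 0.311127
u = exp(dx) = 1.364963; d = 1/u = 0.732621
p_u = 0.199665, p_m = 0.666667, p_d = 0.133668
Discount per step: exp(-r*dt) = 0.955042
Stock lattice S(k, j) with j the centered position index:
  k=0: S(0,+0) = 1.1000
  k=1: S(1,-1) = 0.8059; S(1,+0) = 1.1000; S(1,+1) = 1.5015
  k=2: S(2,-2) = 0.5904; S(2,-1) = 0.8059; S(2,+0) = 1.1000; S(2,+1) = 1.5015; S(2,+2) = 2.0494
  k=3: S(3,-3) = 0.4325; S(3,-2) = 0.5904; S(3,-1) = 0.8059; S(3,+0) = 1.1000; S(3,+1) = 1.5015; S(3,+2) = 2.0494; S(3,+3) = 2.7974
Terminal payoffs V(N, j) = max(S_T - K, 0):
  V(3,-3) = 0.000000; V(3,-2) = 0.000000; V(3,-1) = 0.000000; V(3,+0) = 0.130000; V(3,+1) = 0.531459; V(3,+2) = 1.079435; V(3,+3) = 1.827402
Backward induction: V(k, j) = exp(-r*dt) * [p_u * V(k+1, j+1) + p_m * V(k+1, j) + p_d * V(k+1, j-1)]
  V(2,-2) = exp(-r*dt) * [p_u*0.000000 + p_m*0.000000 + p_d*0.000000] = 0.000000
  V(2,-1) = exp(-r*dt) * [p_u*0.130000 + p_m*0.000000 + p_d*0.000000] = 0.024789
  V(2,+0) = exp(-r*dt) * [p_u*0.531459 + p_m*0.130000 + p_d*0.000000] = 0.184113
  V(2,+1) = exp(-r*dt) * [p_u*1.079435 + p_m*0.531459 + p_d*0.130000] = 0.560808
  V(2,+2) = exp(-r*dt) * [p_u*1.827402 + p_m*1.079435 + p_d*0.531459] = 1.103580
  V(1,-1) = exp(-r*dt) * [p_u*0.184113 + p_m*0.024789 + p_d*0.000000] = 0.050892
  V(1,+0) = exp(-r*dt) * [p_u*0.560808 + p_m*0.184113 + p_d*0.024789] = 0.227328
  V(1,+1) = exp(-r*dt) * [p_u*1.103580 + p_m*0.560808 + p_d*0.184113] = 0.591007
  V(0,+0) = exp(-r*dt) * [p_u*0.591007 + p_m*0.227328 + p_d*0.050892] = 0.263934

Answer: Price = V(0,0) = 0.2639


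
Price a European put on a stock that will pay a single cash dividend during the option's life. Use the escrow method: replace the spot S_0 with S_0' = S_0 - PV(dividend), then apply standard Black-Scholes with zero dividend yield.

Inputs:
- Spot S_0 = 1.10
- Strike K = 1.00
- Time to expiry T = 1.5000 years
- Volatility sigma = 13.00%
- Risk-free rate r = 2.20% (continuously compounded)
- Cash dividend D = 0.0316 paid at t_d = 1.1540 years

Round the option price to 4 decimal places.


Answer: Price = 0.0261

Derivation:
PV(D) = D * exp(-r * t_d) = 0.0316 * 0.97493157 = 0.03080784
S_0' = S_0 - PV(D) = 1.1000 - 0.03080784 = 1.06919216
d1 = (ln(S_0'/K) + (r + sigma^2/2)*T) / (sigma*sqrt(T)) = 0.70707583
d2 = d1 - sigma*sqrt(T) = 0.54785900
exp(-rT) = 0.96753856
N(-d1) = 0.23975968; N(-d2) = 0.29189436
P = K * exp(-rT) * N(-d2) - S_0' * N(-d1) = 1.0000 * 0.96753856 * 0.29189436 - 1.06919216 * 0.23975968 = 0.0261


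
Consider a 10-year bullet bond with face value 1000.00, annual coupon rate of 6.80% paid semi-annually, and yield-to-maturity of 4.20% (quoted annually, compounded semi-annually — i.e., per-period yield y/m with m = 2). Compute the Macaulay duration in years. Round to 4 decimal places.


Coupon per period c = face * coupon_rate / m = 34.000000
Periods per year m = 2; per-period yield y/m = 0.021000
Number of cashflows N = 20
Cashflows (t years, CF_t, discount factor 1/(1+y/m)^(m*t), PV):
  t = 0.5000: CF_t = 34.000000, DF = 0.979432, PV = 33.300686
  t = 1.0000: CF_t = 34.000000, DF = 0.959287, PV = 32.615755
  t = 1.5000: CF_t = 34.000000, DF = 0.939556, PV = 31.944912
  t = 2.0000: CF_t = 34.000000, DF = 0.920231, PV = 31.287866
  t = 2.5000: CF_t = 34.000000, DF = 0.901304, PV = 30.644335
  t = 3.0000: CF_t = 34.000000, DF = 0.882766, PV = 30.014041
  t = 3.5000: CF_t = 34.000000, DF = 0.864609, PV = 29.396710
  t = 4.0000: CF_t = 34.000000, DF = 0.846826, PV = 28.792076
  t = 4.5000: CF_t = 34.000000, DF = 0.829408, PV = 28.199879
  t = 5.0000: CF_t = 34.000000, DF = 0.812349, PV = 27.619861
  t = 5.5000: CF_t = 34.000000, DF = 0.795640, PV = 27.051774
  t = 6.0000: CF_t = 34.000000, DF = 0.779276, PV = 26.495371
  t = 6.5000: CF_t = 34.000000, DF = 0.763247, PV = 25.950413
  t = 7.0000: CF_t = 34.000000, DF = 0.747549, PV = 25.416663
  t = 7.5000: CF_t = 34.000000, DF = 0.732173, PV = 24.893891
  t = 8.0000: CF_t = 34.000000, DF = 0.717114, PV = 24.381872
  t = 8.5000: CF_t = 34.000000, DF = 0.702364, PV = 23.880384
  t = 9.0000: CF_t = 34.000000, DF = 0.687918, PV = 23.389210
  t = 9.5000: CF_t = 34.000000, DF = 0.673769, PV = 22.908139
  t = 10.0000: CF_t = 1034.000000, DF = 0.659911, PV = 682.347645
Price P = sum_t PV_t = 1210.531483
Macaulay numerator sum_t t * PV_t:
  t * PV_t at t = 0.5000: 16.650343
  t * PV_t at t = 1.0000: 32.615755
  t * PV_t at t = 1.5000: 47.917367
  t * PV_t at t = 2.0000: 62.575733
  t * PV_t at t = 2.5000: 76.610838
  t * PV_t at t = 3.0000: 90.042122
  t * PV_t at t = 3.5000: 102.888484
  t * PV_t at t = 4.0000: 115.168304
  t * PV_t at t = 4.5000: 126.899454
  t * PV_t at t = 5.0000: 138.099307
  t * PV_t at t = 5.5000: 148.784758
  t * PV_t at t = 6.0000: 158.972229
  t * PV_t at t = 6.5000: 168.677683
  t * PV_t at t = 7.0000: 177.916640
  t * PV_t at t = 7.5000: 186.704183
  t * PV_t at t = 8.0000: 195.054975
  t * PV_t at t = 8.5000: 202.983262
  t * PV_t at t = 9.0000: 210.502893
  t * PV_t at t = 9.5000: 217.627324
  t * PV_t at t = 10.0000: 6823.476450
Macaulay duration D = (sum_t t * PV_t) / P = 9300.168104 / 1210.531483 = 7.682715

Answer: Macaulay duration = 7.6827 years


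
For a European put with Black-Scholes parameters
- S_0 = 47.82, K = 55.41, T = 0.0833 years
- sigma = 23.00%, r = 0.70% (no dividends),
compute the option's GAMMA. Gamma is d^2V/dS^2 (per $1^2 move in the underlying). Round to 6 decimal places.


d1 = -2.1772428460; d2 = -2.2436248466
phi(d1) = 0.0372862095; exp(-qT) = 1.0000000000; exp(-rT) = 0.9994170700
Gamma = exp(-qT) * phi(d1) / (S * sigma * sqrt(T)) = 1.0000000000 * 0.0372862095 / (47.8200 * 0.2300 * 0.2886173938) = 0.011746

Answer: Gamma = 0.011746


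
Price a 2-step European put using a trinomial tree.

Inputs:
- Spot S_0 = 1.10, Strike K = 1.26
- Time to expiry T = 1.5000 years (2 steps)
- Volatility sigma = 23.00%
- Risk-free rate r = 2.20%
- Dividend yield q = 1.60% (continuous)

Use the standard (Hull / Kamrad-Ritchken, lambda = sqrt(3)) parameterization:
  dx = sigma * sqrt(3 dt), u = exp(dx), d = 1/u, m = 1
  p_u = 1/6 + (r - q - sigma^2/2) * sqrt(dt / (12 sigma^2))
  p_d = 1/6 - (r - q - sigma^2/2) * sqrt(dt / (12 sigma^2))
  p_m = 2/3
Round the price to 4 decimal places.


Answer: Price = V(0,0) = 0.2189

Derivation:
dt = T/N = 0.750000; dx = sigma*sqrt(3*dt) = 0.345000
u = exp(dx) = 1.411990; d = 1/u = 0.708220
p_u = 0.144438, p_m = 0.666667, p_d = 0.188895
Discount per step: exp(-r*dt) = 0.983635
Stock lattice S(k, j) with j the centered position index:
  k=0: S(0,+0) = 1.1000
  k=1: S(1,-1) = 0.7790; S(1,+0) = 1.1000; S(1,+1) = 1.5532
  k=2: S(2,-2) = 0.5517; S(2,-1) = 0.7790; S(2,+0) = 1.1000; S(2,+1) = 1.5532; S(2,+2) = 2.1931
Terminal payoffs V(N, j) = max(K - S_T, 0):
  V(2,-2) = 0.708266; V(2,-1) = 0.480958; V(2,+0) = 0.160000; V(2,+1) = 0.000000; V(2,+2) = 0.000000
Backward induction: V(k, j) = exp(-r*dt) * [p_u * V(k+1, j+1) + p_m * V(k+1, j) + p_d * V(k+1, j-1)]
  V(1,-1) = exp(-r*dt) * [p_u*0.160000 + p_m*0.480958 + p_d*0.708266] = 0.469722
  V(1,+0) = exp(-r*dt) * [p_u*0.000000 + p_m*0.160000 + p_d*0.480958] = 0.194285
  V(1,+1) = exp(-r*dt) * [p_u*0.000000 + p_m*0.000000 + p_d*0.160000] = 0.029729
  V(0,+0) = exp(-r*dt) * [p_u*0.029729 + p_m*0.194285 + p_d*0.469722] = 0.218903


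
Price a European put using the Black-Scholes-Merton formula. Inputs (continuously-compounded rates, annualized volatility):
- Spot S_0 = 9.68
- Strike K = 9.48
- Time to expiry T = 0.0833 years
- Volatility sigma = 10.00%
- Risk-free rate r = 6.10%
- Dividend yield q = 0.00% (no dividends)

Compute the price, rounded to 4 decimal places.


d1 = (ln(S/K) + (r - q + 0.5*sigma^2) * T) / (sigma * sqrt(T)) = 0.91385293
d2 = d1 - sigma * sqrt(T) = 0.88499119
exp(-rT) = 0.99493159; exp(-qT) = 1.00000000
P = K * exp(-rT) * N(-d2) - S_0 * exp(-qT) * N(-d1)
N(-d1) = 0.18039707; N(-d2) = 0.18808069
P = 9.4800 * 0.99493159 * 0.18808069 - 9.6800 * 1.00000000 * 0.18039707 = 0.0277

Answer: Price = 0.0277


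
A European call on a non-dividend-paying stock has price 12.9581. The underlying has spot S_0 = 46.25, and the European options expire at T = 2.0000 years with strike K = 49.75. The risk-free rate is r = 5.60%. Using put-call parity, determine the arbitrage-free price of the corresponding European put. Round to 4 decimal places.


Answer: Put price = 11.1868

Derivation:
Put-call parity: C - P = S_0 * exp(-qT) - K * exp(-rT).
S_0 * exp(-qT) = 46.2500 * 1.00000000 = 46.25000000
K * exp(-rT) = 49.7500 * 0.89404426 = 44.47870181
P = C - S*exp(-qT) + K*exp(-rT)
P = 12.9581 - 46.25000000 + 44.47870181 = 11.1868


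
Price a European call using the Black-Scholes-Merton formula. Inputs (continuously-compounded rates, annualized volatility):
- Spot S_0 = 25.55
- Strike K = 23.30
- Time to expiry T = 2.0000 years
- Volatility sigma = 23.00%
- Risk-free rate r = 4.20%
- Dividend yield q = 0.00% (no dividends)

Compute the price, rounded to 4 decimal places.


d1 = (ln(S/K) + (r - q + 0.5*sigma^2) * T) / (sigma * sqrt(T)) = 0.70429052
d2 = d1 - sigma * sqrt(T) = 0.37902140
exp(-rT) = 0.91943126; exp(-qT) = 1.00000000
C = S_0 * exp(-qT) * N(d1) - K * exp(-rT) * N(d2)
N(d1) = 0.75937406; N(d2) = 0.64766401
C = 25.5500 * 1.00000000 * 0.75937406 - 23.3000 * 0.91943126 * 0.64766401 = 5.5273

Answer: Price = 5.5273


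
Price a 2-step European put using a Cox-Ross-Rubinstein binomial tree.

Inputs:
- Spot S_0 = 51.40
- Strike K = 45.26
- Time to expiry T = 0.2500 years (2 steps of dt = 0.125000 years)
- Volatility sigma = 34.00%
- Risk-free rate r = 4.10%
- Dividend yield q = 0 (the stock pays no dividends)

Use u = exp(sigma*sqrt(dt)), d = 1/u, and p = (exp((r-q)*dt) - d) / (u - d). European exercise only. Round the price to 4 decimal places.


Answer: Price = V(0,0) = 1.2407

Derivation:
dt = T/N = 0.125000
u = exp(sigma*sqrt(dt)) = 1.127732; d = 1/u = 0.886736
p = (exp((r-q)*dt) - d) / (u - d) = 0.491305
Discount per step: exp(-r*dt) = 0.994888
Stock lattice S(k, i) with i counting down-moves:
  k=0: S(0,0) = 51.4000
  k=1: S(1,0) = 57.9654; S(1,1) = 45.5782
  k=2: S(2,0) = 65.3694; S(2,1) = 51.4000; S(2,2) = 40.4158
Terminal payoffs V(N, i) = max(K - S_T, 0):
  V(2,0) = 0.000000; V(2,1) = 0.000000; V(2,2) = 4.844157
Backward induction: V(k, i) = exp(-r*dt) * [p * V(k+1, i) + (1-p) * V(k+1, i+1)].
  V(1,0) = exp(-r*dt) * [p*0.000000 + (1-p)*0.000000] = 0.000000
  V(1,1) = exp(-r*dt) * [p*0.000000 + (1-p)*4.844157] = 2.451603
  V(0,0) = exp(-r*dt) * [p*0.000000 + (1-p)*2.451603] = 1.240744


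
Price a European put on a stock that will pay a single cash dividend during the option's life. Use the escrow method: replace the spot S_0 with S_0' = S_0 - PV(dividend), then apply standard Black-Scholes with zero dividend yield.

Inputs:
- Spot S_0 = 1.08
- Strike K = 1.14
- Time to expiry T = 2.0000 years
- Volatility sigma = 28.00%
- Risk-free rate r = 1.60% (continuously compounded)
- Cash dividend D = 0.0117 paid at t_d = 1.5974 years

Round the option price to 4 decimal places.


PV(D) = D * exp(-r * t_d) = 0.0117 * 0.97476545 = 0.01140476
S_0' = S_0 - PV(D) = 1.0800 - 0.01140476 = 1.06859524
d1 = (ln(S_0'/K) + (r + sigma^2/2)*T) / (sigma*sqrt(T)) = 0.11545202
d2 = d1 - sigma*sqrt(T) = -0.28052778
exp(-rT) = 0.96850658
N(-d1) = 0.45404342; N(-d2) = 0.61046369
P = K * exp(-rT) * N(-d2) - S_0' * N(-d1) = 1.1400 * 0.96850658 * 0.61046369 - 1.06859524 * 0.45404342 = 0.1888

Answer: Price = 0.1888


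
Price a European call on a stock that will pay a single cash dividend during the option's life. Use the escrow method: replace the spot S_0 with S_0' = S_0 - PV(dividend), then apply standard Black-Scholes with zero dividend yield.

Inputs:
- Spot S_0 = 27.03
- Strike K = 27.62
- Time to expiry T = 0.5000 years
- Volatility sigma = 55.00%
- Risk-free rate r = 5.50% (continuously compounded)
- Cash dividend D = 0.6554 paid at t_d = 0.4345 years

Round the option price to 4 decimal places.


PV(D) = D * exp(-r * t_d) = 0.6554 * 0.97638578 = 0.63992324
S_0' = S_0 - PV(D) = 27.0300 - 0.63992324 = 26.39007676
d1 = (ln(S_0'/K) + (r + sigma^2/2)*T) / (sigma*sqrt(T)) = 0.14803708
d2 = d1 - sigma*sqrt(T) = -0.24087165
exp(-rT) = 0.97287468
N(d1) = 0.55884325; N(d2) = 0.40482730
C = S_0' * N(d1) - K * exp(-rT) * N(d2) = 26.39007676 * 0.55884325 - 27.6200 * 0.97287468 * 0.40482730 = 3.8699

Answer: Price = 3.8699


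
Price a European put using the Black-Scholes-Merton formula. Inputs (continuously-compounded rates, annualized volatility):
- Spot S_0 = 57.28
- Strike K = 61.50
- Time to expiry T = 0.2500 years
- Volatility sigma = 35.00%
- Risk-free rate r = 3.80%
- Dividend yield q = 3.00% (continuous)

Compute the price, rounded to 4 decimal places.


Answer: Price = 6.4540

Derivation:
d1 = (ln(S/K) + (r - q + 0.5*sigma^2) * T) / (sigma * sqrt(T)) = -0.30727516
d2 = d1 - sigma * sqrt(T) = -0.48227516
exp(-rT) = 0.99054498; exp(-qT) = 0.99252805
P = K * exp(-rT) * N(-d2) - S_0 * exp(-qT) * N(-d1)
N(-d1) = 0.62068303; N(-d2) = 0.68519475
P = 61.5000 * 0.99054498 * 0.68519475 - 57.2800 * 0.99252805 * 0.62068303 = 6.4540


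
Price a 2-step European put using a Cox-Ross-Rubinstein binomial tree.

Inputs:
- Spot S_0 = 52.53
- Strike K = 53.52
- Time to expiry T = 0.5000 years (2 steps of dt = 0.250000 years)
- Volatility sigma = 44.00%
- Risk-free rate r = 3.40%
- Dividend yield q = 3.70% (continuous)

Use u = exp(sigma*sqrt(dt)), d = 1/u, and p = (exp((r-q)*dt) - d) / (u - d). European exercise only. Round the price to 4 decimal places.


Answer: Price = V(0,0) = 6.4745

Derivation:
dt = T/N = 0.250000
u = exp(sigma*sqrt(dt)) = 1.246077; d = 1/u = 0.802519
p = (exp((r-q)*dt) - d) / (u - d) = 0.443531
Discount per step: exp(-r*dt) = 0.991536
Stock lattice S(k, i) with i counting down-moves:
  k=0: S(0,0) = 52.5300
  k=1: S(1,0) = 65.4564; S(1,1) = 42.1563
  k=2: S(2,0) = 81.5637; S(2,1) = 52.5300; S(2,2) = 33.8312
Terminal payoffs V(N, i) = max(K - S_T, 0):
  V(2,0) = 0.000000; V(2,1) = 0.990000; V(2,2) = 19.688767
Backward induction: V(k, i) = exp(-r*dt) * [p * V(k+1, i) + (1-p) * V(k+1, i+1)].
  V(1,0) = exp(-r*dt) * [p*0.000000 + (1-p)*0.990000] = 0.546242
  V(1,1) = exp(-r*dt) * [p*0.990000 + (1-p)*19.688767] = 11.298843
  V(0,0) = exp(-r*dt) * [p*0.546242 + (1-p)*11.298843] = 6.474469


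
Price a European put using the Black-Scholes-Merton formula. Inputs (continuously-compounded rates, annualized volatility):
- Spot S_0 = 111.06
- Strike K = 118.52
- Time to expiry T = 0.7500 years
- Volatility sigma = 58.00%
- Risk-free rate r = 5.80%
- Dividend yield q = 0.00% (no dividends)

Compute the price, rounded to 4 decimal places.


d1 = (ln(S/K) + (r - q + 0.5*sigma^2) * T) / (sigma * sqrt(T)) = 0.20832166
d2 = d1 - sigma * sqrt(T) = -0.29397307
exp(-rT) = 0.95743255; exp(-qT) = 1.00000000
P = K * exp(-rT) * N(-d2) - S_0 * exp(-qT) * N(-d1)
N(-d1) = 0.41748891; N(-d2) = 0.61561076
P = 118.5200 * 0.95743255 * 0.61561076 - 111.0600 * 1.00000000 * 0.41748891 = 23.4901

Answer: Price = 23.4901


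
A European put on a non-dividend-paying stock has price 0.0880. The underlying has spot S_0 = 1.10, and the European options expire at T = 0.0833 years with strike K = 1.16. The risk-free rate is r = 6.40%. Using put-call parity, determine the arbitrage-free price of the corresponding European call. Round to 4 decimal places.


Put-call parity: C - P = S_0 * exp(-qT) - K * exp(-rT).
S_0 * exp(-qT) = 1.1000 * 1.00000000 = 1.10000000
K * exp(-rT) = 1.1600 * 0.99468299 = 1.15383226
C = P + S*exp(-qT) - K*exp(-rT)
C = 0.0880 + 1.10000000 - 1.15383226 = 0.0342

Answer: Call price = 0.0342


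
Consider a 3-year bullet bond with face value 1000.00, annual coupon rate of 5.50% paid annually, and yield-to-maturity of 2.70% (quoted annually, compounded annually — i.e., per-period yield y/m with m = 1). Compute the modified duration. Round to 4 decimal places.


Answer: Modified duration = 2.7775

Derivation:
Coupon per period c = face * coupon_rate / m = 55.000000
Periods per year m = 1; per-period yield y/m = 0.027000
Number of cashflows N = 3
Cashflows (t years, CF_t, discount factor 1/(1+y/m)^(m*t), PV):
  t = 1.0000: CF_t = 55.000000, DF = 0.973710, PV = 53.554041
  t = 2.0000: CF_t = 55.000000, DF = 0.948111, PV = 52.146096
  t = 3.0000: CF_t = 1055.000000, DF = 0.923185, PV = 973.960018
Price P = sum_t PV_t = 1079.660155
First compute Macaulay numerator sum_t t * PV_t:
  t * PV_t at t = 1.0000: 53.554041
  t * PV_t at t = 2.0000: 104.292193
  t * PV_t at t = 3.0000: 2921.880053
Macaulay duration D = 3079.726286 / 1079.660155 = 2.852496
Modified duration = D / (1 + y/m) = 2.852496 / (1 + 0.027000) = 2.777503


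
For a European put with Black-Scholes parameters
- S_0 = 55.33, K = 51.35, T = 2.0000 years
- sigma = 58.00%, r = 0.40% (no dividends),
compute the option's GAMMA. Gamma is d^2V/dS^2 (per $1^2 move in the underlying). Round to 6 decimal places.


d1 = 0.5108850402; d2 = -0.3093588260
phi(d1) = 0.3501336657; exp(-qT) = 1.0000000000; exp(-rT) = 0.9920319148
Gamma = exp(-qT) * phi(d1) / (S * sigma * sqrt(T)) = 1.0000000000 * 0.3501336657 / (55.3300 * 0.5800 * 1.4142135624) = 0.007715

Answer: Gamma = 0.007715


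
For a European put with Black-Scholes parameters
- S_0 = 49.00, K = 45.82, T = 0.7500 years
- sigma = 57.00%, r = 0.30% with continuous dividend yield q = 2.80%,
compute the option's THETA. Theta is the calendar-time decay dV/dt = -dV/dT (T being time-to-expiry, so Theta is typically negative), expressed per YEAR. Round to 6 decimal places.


Answer: Theta = -6.349807

Derivation:
d1 = 0.3447634392; d2 = -0.1488710410
phi(d1) = 0.3759235624; exp(-qT) = 0.9792189646; exp(-rT) = 0.9977525294
Theta = -S*exp(-qT)*phi(d1)*sigma/(2*sqrt(T)) + r*K*exp(-rT)*N(-d2) - q*S*exp(-qT)*N(-d1)
N(-d1) = 0.3651361105; N(-d2) = 0.5591723037; sqrt(T) = 0.8660254038
Term 1 = -49.0000 * 0.9792189646 * 0.3759235624 * 0.5700 / (2 * 0.8660254038) = -5.9359423144
Term 2 = 0.0030 * 45.8200 * 0.9977525294 * 0.5591723037 = 0.0766910757
Term 3 = -0.0280 * 49.0000 * 0.9792189646 * 0.3651361105 = -0.4905561360
Theta = -5.9359423144 + (0.0766910757) + (-0.4905561360) = -6.349807


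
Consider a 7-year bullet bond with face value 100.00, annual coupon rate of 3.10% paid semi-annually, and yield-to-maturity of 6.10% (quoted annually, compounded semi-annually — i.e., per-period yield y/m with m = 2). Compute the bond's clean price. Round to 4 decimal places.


Answer: Price = 83.1135

Derivation:
Coupon per period c = face * coupon_rate / m = 1.550000
Periods per year m = 2; per-period yield y/m = 0.030500
Number of cashflows N = 14
Cashflows (t years, CF_t, discount factor 1/(1+y/m)^(m*t), PV):
  t = 0.5000: CF_t = 1.550000, DF = 0.970403, PV = 1.504124
  t = 1.0000: CF_t = 1.550000, DF = 0.941681, PV = 1.459606
  t = 1.5000: CF_t = 1.550000, DF = 0.913810, PV = 1.416406
  t = 2.0000: CF_t = 1.550000, DF = 0.886764, PV = 1.374484
  t = 2.5000: CF_t = 1.550000, DF = 0.860518, PV = 1.333803
  t = 3.0000: CF_t = 1.550000, DF = 0.835049, PV = 1.294326
  t = 3.5000: CF_t = 1.550000, DF = 0.810334, PV = 1.256018
  t = 4.0000: CF_t = 1.550000, DF = 0.786350, PV = 1.218843
  t = 4.5000: CF_t = 1.550000, DF = 0.763076, PV = 1.182768
  t = 5.0000: CF_t = 1.550000, DF = 0.740491, PV = 1.147762
  t = 5.5000: CF_t = 1.550000, DF = 0.718575, PV = 1.113791
  t = 6.0000: CF_t = 1.550000, DF = 0.697307, PV = 1.080826
  t = 6.5000: CF_t = 1.550000, DF = 0.676669, PV = 1.048836
  t = 7.0000: CF_t = 101.550000, DF = 0.656641, PV = 66.681902
Price P = sum_t PV_t = 83.113496


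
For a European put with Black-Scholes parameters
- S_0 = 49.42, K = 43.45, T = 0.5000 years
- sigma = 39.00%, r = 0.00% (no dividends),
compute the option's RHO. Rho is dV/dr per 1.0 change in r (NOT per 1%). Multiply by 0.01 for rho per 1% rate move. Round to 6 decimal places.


d1 = 0.6047371152; d2 = 0.3289654705
phi(d1) = 0.3322751054; exp(-qT) = 1.0000000000; exp(-rT) = 1.0000000000
N(-d2) = 0.3710908936
Rho = -K*T*exp(-rT)*N(-d2) = -43.4500 * 0.5000 * 1.0000000000 * 0.3710908936 = -8.061950

Answer: Rho = -8.061950


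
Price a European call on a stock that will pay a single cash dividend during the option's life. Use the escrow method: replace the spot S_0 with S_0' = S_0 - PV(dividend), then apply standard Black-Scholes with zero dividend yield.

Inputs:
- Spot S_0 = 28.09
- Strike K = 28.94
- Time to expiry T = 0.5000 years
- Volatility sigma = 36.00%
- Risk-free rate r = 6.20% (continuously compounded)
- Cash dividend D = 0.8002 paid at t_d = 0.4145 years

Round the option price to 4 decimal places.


Answer: Price = 2.4462

Derivation:
PV(D) = D * exp(-r * t_d) = 0.8002 * 0.97462841 = 0.77989765
S_0' = S_0 - PV(D) = 28.0900 - 0.77989765 = 27.31010235
d1 = (ln(S_0'/K) + (r + sigma^2/2)*T) / (sigma*sqrt(T)) = 0.02133876
d2 = d1 - sigma*sqrt(T) = -0.23321968
exp(-rT) = 0.96947557
N(d1) = 0.50851229; N(d2) = 0.40779541
C = S_0' * N(d1) - K * exp(-rT) * N(d2) = 27.31010235 * 0.50851229 - 28.9400 * 0.96947557 * 0.40779541 = 2.4462


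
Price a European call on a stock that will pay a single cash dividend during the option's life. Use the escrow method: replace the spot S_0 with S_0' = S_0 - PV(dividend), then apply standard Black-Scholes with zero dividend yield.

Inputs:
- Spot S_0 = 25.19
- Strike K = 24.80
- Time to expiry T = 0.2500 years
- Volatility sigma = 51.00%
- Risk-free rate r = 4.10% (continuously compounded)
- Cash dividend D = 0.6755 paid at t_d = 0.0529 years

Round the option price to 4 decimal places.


Answer: Price = 2.4733

Derivation:
PV(D) = D * exp(-r * t_d) = 0.6755 * 0.99783345 = 0.67403650
S_0' = S_0 - PV(D) = 25.1900 - 0.67403650 = 24.51596350
d1 = (ln(S_0'/K) + (r + sigma^2/2)*T) / (sigma*sqrt(T)) = 0.12252284
d2 = d1 - sigma*sqrt(T) = -0.13247716
exp(-rT) = 0.98980235
N(d1) = 0.54875752; N(d2) = 0.44730344
C = S_0' * N(d1) - K * exp(-rT) * N(d2) = 24.51596350 * 0.54875752 - 24.8000 * 0.98980235 * 0.44730344 = 2.4733


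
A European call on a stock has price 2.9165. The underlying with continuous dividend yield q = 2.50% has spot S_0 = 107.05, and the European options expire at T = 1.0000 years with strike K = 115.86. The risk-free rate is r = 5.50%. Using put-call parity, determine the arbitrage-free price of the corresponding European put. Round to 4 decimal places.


Put-call parity: C - P = S_0 * exp(-qT) - K * exp(-rT).
S_0 * exp(-qT) = 107.0500 * 0.97530991 = 104.40692608
K * exp(-rT) = 115.8600 * 0.94648515 = 109.65976924
P = C - S*exp(-qT) + K*exp(-rT)
P = 2.9165 - 104.40692608 + 109.65976924 = 8.1693

Answer: Put price = 8.1693


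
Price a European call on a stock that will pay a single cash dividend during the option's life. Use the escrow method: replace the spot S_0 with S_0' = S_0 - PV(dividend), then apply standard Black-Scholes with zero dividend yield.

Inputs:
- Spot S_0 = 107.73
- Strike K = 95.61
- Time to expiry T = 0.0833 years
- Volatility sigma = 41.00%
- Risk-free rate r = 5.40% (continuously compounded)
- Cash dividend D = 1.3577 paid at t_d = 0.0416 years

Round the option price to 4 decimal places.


Answer: Price = 12.3046

Derivation:
PV(D) = D * exp(-r * t_d) = 1.3577 * 0.99775612 = 1.35465349
S_0' = S_0 - PV(D) = 107.7300 - 1.35465349 = 106.37534651
d1 = (ln(S_0'/K) + (r + sigma^2/2)*T) / (sigma*sqrt(T)) = 0.99884108
d2 = d1 - sigma*sqrt(T) = 0.88050794
exp(-rT) = 0.99551190
N(d1) = 0.84106416; N(d2) = 0.81070790
C = S_0' * N(d1) - K * exp(-rT) * N(d2) = 106.37534651 * 0.84106416 - 95.6100 * 0.99551190 * 0.81070790 = 12.3046


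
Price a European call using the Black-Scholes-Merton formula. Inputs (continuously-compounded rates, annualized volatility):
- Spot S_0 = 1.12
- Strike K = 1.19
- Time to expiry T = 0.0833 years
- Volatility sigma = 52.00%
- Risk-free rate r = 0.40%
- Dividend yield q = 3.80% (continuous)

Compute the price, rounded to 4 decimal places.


d1 = (ln(S/K) + (r - q + 0.5*sigma^2) * T) / (sigma * sqrt(T)) = -0.34777651
d2 = d1 - sigma * sqrt(T) = -0.49785755
exp(-rT) = 0.99966686; exp(-qT) = 0.99683960
C = S_0 * exp(-qT) * N(d1) - K * exp(-rT) * N(d2)
N(d1) = 0.36400402; N(d2) = 0.30929222
C = 1.1200 * 0.99683960 * 0.36400402 - 1.1900 * 0.99966686 * 0.30929222 = 0.0385

Answer: Price = 0.0385


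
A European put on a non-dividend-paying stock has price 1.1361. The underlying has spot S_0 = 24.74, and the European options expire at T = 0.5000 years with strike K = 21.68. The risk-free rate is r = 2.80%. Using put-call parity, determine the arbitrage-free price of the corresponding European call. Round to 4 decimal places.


Answer: Call price = 4.4975

Derivation:
Put-call parity: C - P = S_0 * exp(-qT) - K * exp(-rT).
S_0 * exp(-qT) = 24.7400 * 1.00000000 = 24.74000000
K * exp(-rT) = 21.6800 * 0.98609754 = 21.37859476
C = P + S*exp(-qT) - K*exp(-rT)
C = 1.1361 + 24.74000000 - 21.37859476 = 4.4975


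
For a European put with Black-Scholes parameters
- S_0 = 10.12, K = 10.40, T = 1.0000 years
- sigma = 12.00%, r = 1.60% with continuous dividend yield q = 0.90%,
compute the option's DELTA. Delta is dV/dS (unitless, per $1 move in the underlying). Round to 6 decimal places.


Answer: Delta = -0.538570

Derivation:
d1 = -0.1091011857; d2 = -0.2291011857
phi(d1) = 0.3965750131; exp(-qT) = 0.9910403788; exp(-rT) = 0.9841273201
N(-d1) = 0.5434388828
Delta = -exp(-qT) * N(-d1) = -0.9910403788 * 0.5434388828 = -0.538570


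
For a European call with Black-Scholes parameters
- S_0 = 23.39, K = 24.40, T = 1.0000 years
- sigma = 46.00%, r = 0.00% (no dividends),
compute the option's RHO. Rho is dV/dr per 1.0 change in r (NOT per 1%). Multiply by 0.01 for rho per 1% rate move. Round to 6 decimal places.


d1 = 0.1380988006; d2 = -0.3219011994
phi(d1) = 0.3951561908; exp(-qT) = 1.0000000000; exp(-rT) = 1.0000000000
N(d2) = 0.3737637723
Rho = K*T*exp(-rT)*N(d2) = 24.4000 * 1.0000 * 1.0000000000 * 0.3737637723 = 9.119836

Answer: Rho = 9.119836


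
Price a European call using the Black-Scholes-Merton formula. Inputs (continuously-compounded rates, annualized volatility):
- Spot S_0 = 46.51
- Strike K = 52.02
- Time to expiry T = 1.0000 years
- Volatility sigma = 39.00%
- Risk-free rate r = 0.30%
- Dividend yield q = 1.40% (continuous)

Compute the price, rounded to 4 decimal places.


d1 = (ln(S/K) + (r - q + 0.5*sigma^2) * T) / (sigma * sqrt(T)) = -0.12028440
d2 = d1 - sigma * sqrt(T) = -0.51028440
exp(-rT) = 0.99700450; exp(-qT) = 0.98609754
C = S_0 * exp(-qT) * N(d1) - K * exp(-rT) * N(d2)
N(d1) = 0.45212893; N(d2) = 0.30492611
C = 46.5100 * 0.98609754 * 0.45212893 - 52.0200 * 0.99700450 * 0.30492611 = 4.9214

Answer: Price = 4.9214


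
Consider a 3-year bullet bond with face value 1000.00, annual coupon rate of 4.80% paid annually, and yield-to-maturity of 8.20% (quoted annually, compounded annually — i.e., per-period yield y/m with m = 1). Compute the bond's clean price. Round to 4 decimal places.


Coupon per period c = face * coupon_rate / m = 48.000000
Periods per year m = 1; per-period yield y/m = 0.082000
Number of cashflows N = 3
Cashflows (t years, CF_t, discount factor 1/(1+y/m)^(m*t), PV):
  t = 1.0000: CF_t = 48.000000, DF = 0.924214, PV = 44.362292
  t = 2.0000: CF_t = 48.000000, DF = 0.854172, PV = 41.000270
  t = 3.0000: CF_t = 1048.000000, DF = 0.789438, PV = 827.331386
Price P = sum_t PV_t = 912.693948

Answer: Price = 912.6939


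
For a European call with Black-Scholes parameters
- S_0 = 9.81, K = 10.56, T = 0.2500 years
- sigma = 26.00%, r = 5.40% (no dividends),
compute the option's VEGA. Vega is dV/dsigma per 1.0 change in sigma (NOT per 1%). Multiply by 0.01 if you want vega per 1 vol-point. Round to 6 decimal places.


Answer: Vega = 1.807912

Derivation:
d1 = -0.3978538823; d2 = -0.5278538823
phi(d1) = 0.3685855676; exp(-qT) = 1.0000000000; exp(-rT) = 0.9865907163
Vega = S * exp(-qT) * phi(d1) * sqrt(T) = 9.8100 * 1.0000000000 * 0.3685855676 * 0.5000000000 = 1.807912


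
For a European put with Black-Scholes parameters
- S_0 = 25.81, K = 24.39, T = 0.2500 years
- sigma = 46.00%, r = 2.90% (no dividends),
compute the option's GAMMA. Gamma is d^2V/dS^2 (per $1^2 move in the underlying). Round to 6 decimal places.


Answer: Gamma = 0.062220

Derivation:
d1 = 0.3925600065; d2 = 0.1625600065
phi(d1) = 0.3693575209; exp(-qT) = 1.0000000000; exp(-rT) = 0.9927762179
Gamma = exp(-qT) * phi(d1) / (S * sigma * sqrt(T)) = 1.0000000000 * 0.3693575209 / (25.8100 * 0.4600 * 0.5000000000) = 0.062220


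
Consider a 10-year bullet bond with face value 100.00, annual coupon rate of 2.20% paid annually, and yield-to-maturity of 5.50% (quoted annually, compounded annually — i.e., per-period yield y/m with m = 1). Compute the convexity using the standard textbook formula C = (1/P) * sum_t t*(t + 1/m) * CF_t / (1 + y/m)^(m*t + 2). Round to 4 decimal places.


Answer: Convexity = 84.7095

Derivation:
Coupon per period c = face * coupon_rate / m = 2.200000
Periods per year m = 1; per-period yield y/m = 0.055000
Number of cashflows N = 10
Cashflows (t years, CF_t, discount factor 1/(1+y/m)^(m*t), PV):
  t = 1.0000: CF_t = 2.200000, DF = 0.947867, PV = 2.085308
  t = 2.0000: CF_t = 2.200000, DF = 0.898452, PV = 1.976595
  t = 3.0000: CF_t = 2.200000, DF = 0.851614, PV = 1.873550
  t = 4.0000: CF_t = 2.200000, DF = 0.807217, PV = 1.775877
  t = 5.0000: CF_t = 2.200000, DF = 0.765134, PV = 1.683296
  t = 6.0000: CF_t = 2.200000, DF = 0.725246, PV = 1.595541
  t = 7.0000: CF_t = 2.200000, DF = 0.687437, PV = 1.512361
  t = 8.0000: CF_t = 2.200000, DF = 0.651599, PV = 1.433518
  t = 9.0000: CF_t = 2.200000, DF = 0.617629, PV = 1.358784
  t = 10.0000: CF_t = 102.200000, DF = 0.585431, PV = 59.831005
Price P = sum_t PV_t = 75.125835
Convexity numerator sum_t t*(t + 1/m) * CF_t / (1+y/m)^(m*t + 2):
  t = 1.0000: term = 3.747100
  t = 2.0000: term = 10.655261
  t = 3.0000: term = 20.199547
  t = 4.0000: term = 31.910817
  t = 5.0000: term = 45.370829
  t = 6.0000: term = 60.207736
  t = 7.0000: term = 76.091925
  t = 8.0000: term = 92.732204
  t = 9.0000: term = 109.872279
  t = 10.0000: term = 5913.084229
Convexity = (1/P) * sum = 6363.871927 / 75.125835 = 84.709500


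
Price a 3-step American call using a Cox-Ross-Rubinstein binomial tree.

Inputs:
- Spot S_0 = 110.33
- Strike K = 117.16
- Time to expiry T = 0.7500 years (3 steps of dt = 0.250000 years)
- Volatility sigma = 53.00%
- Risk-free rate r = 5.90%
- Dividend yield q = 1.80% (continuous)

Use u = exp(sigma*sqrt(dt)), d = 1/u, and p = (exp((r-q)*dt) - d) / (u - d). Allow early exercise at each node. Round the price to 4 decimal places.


Answer: Price = V(0,0) = 19.9280

Derivation:
dt = T/N = 0.250000
u = exp(sigma*sqrt(dt)) = 1.303431; d = 1/u = 0.767206
p = (exp((r-q)*dt) - d) / (u - d) = 0.453348
Discount per step: exp(-r*dt) = 0.985358
Stock lattice S(k, i) with i counting down-moves:
  k=0: S(0,0) = 110.3300
  k=1: S(1,0) = 143.8075; S(1,1) = 84.6458
  k=2: S(2,0) = 187.4432; S(2,1) = 110.3300; S(2,2) = 64.9408
  k=3: S(3,0) = 244.3193; S(3,1) = 143.8075; S(3,2) = 84.6458; S(3,3) = 49.8230
Terminal payoffs V(N, i) = max(S_T - K, 0):
  V(3,0) = 127.159275; V(3,1) = 26.647540; V(3,2) = 0.000000; V(3,3) = 0.000000
Backward induction: V(k, i) = exp(-r*dt) * [p * V(k+1, i) + (1-p) * V(k+1, i+1)]; then take max(V_cont, immediate exercise) for American.
  V(2,0) = exp(-r*dt) * [p*127.159275 + (1-p)*26.647540] = 71.157030; exercise = 70.283202; V(2,0) = max -> 71.157030
  V(2,1) = exp(-r*dt) * [p*26.647540 + (1-p)*0.000000] = 11.903738; exercise = 0.000000; V(2,1) = max -> 11.903738
  V(2,2) = exp(-r*dt) * [p*0.000000 + (1-p)*0.000000] = 0.000000; exercise = 0.000000; V(2,2) = max -> 0.000000
  V(1,0) = exp(-r*dt) * [p*71.157030 + (1-p)*11.903738] = 38.198520; exercise = 26.647540; V(1,0) = max -> 38.198520
  V(1,1) = exp(-r*dt) * [p*11.903738 + (1-p)*0.000000] = 5.317526; exercise = 0.000000; V(1,1) = max -> 5.317526
  V(0,0) = exp(-r*dt) * [p*38.198520 + (1-p)*5.317526] = 19.927956; exercise = 0.000000; V(0,0) = max -> 19.927956


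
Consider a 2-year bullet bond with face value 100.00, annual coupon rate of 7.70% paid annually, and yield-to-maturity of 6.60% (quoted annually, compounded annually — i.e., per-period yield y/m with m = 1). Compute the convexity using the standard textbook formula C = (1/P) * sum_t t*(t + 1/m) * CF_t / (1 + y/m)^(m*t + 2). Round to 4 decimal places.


Coupon per period c = face * coupon_rate / m = 7.700000
Periods per year m = 1; per-period yield y/m = 0.066000
Number of cashflows N = 2
Cashflows (t years, CF_t, discount factor 1/(1+y/m)^(m*t), PV):
  t = 1.0000: CF_t = 7.700000, DF = 0.938086, PV = 7.223265
  t = 2.0000: CF_t = 107.700000, DF = 0.880006, PV = 94.776637
Price P = sum_t PV_t = 101.999901
Convexity numerator sum_t t*(t + 1/m) * CF_t / (1+y/m)^(m*t + 2):
  t = 1.0000: term = 12.713031
  t = 2.0000: term = 500.424006
Convexity = (1/P) * sum = 513.137037 / 101.999901 = 5.030760

Answer: Convexity = 5.0308


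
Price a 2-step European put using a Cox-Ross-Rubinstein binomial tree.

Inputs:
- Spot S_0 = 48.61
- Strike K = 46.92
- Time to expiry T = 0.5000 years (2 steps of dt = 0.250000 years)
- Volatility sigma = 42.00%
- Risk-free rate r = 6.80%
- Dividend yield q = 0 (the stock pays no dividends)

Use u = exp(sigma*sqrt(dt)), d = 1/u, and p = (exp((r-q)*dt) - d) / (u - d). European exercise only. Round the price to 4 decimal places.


dt = T/N = 0.250000
u = exp(sigma*sqrt(dt)) = 1.233678; d = 1/u = 0.810584
p = (exp((r-q)*dt) - d) / (u - d) = 0.488216
Discount per step: exp(-r*dt) = 0.983144
Stock lattice S(k, i) with i counting down-moves:
  k=0: S(0,0) = 48.6100
  k=1: S(1,0) = 59.9691; S(1,1) = 39.4025
  k=2: S(2,0) = 73.9826; S(2,1) = 48.6100; S(2,2) = 31.9390
Terminal payoffs V(N, i) = max(K - S_T, 0):
  V(2,0) = 0.000000; V(2,1) = 0.000000; V(2,2) = 14.980954
Backward induction: V(k, i) = exp(-r*dt) * [p * V(k+1, i) + (1-p) * V(k+1, i+1)].
  V(1,0) = exp(-r*dt) * [p*0.000000 + (1-p)*0.000000] = 0.000000
  V(1,1) = exp(-r*dt) * [p*0.000000 + (1-p)*14.980954] = 7.537778
  V(0,0) = exp(-r*dt) * [p*0.000000 + (1-p)*7.537778] = 3.792689

Answer: Price = V(0,0) = 3.7927


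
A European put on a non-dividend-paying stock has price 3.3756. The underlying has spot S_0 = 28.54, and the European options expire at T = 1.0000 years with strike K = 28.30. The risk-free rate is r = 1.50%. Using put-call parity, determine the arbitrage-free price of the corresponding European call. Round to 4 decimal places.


Answer: Call price = 4.0369

Derivation:
Put-call parity: C - P = S_0 * exp(-qT) - K * exp(-rT).
S_0 * exp(-qT) = 28.5400 * 1.00000000 = 28.54000000
K * exp(-rT) = 28.3000 * 0.98511194 = 27.87866789
C = P + S*exp(-qT) - K*exp(-rT)
C = 3.3756 + 28.54000000 - 27.87866789 = 4.0369
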